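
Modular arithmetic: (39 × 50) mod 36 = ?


39 × 50 = 1950
1950 mod 36 = 6


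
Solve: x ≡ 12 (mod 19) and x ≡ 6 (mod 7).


M = 19*7 = 133
M1 = M/19 = 7, M2 = M/7 = 19
M1^(-1) mod 19 = 11, M2^(-1) mod 7 = 3
x = 12*7*11 + 6*19*3 = 1266
1266 mod 133 = 69
Check: 69 mod 19 = 12 ✓, 69 mod 7 = 6 ✓

x ≡ 69 (mod 133)


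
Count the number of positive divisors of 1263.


1263 = 3^1 × 421^1
d(1263) = (1+1) × (1+1) = 4

4 divisors


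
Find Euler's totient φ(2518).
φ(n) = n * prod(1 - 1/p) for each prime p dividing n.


2518 = 2 × 1259
Prime factors: 2, 1259
φ(2518) = 2518 × (1-1/2) × (1-1/1259)
= 2518 × 1/2 × 1258/1259 = 1258

φ(2518) = 1258


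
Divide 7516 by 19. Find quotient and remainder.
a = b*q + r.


7516 = 19 * 395 + 11
Check: 7505 + 11 = 7516

q = 395, r = 11


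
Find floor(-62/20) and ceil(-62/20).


-62/20 = -3.1000
floor = -4
ceil = -3

floor = -4, ceil = -3


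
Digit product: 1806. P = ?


1 × 8 × 0 × 6 = 0


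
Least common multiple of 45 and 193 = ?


GCD(45, 193) = 1
LCM = 45*193/1 = 8685/1 = 8685

LCM = 8685


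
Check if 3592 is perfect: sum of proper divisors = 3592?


Proper divisors of 3592: 1, 2, 4, 8, 449, 898, 1796
Sum = 1 + 2 + 4 + 8 + 449 + 898 + 1796 = 3158

No, 3592 is not perfect (3158 ≠ 3592)


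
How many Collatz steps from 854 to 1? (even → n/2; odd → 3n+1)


854 → 427 → 1282 → 641 → 1924 → 962 → 481 → 1444 → 722 → 361 → 1084 → 542 → 271 → 814 → 407 → 1222 → 611 → 1834 → 917 → 2752 → 1376 → 688 → 344 → 172 → 86 → 43 → 130 → 65 → 196 → 98 → 49 → 148 → 74 → 37 → 112 → 56 → 28 → 14 → 7 → 22 → 11 → 34 → 17 → 52 → 26 → 13 → 40 → 20 → 10 → 5 → 16 → 8 → 4 → 2 → 1
Total steps = 54

54 steps


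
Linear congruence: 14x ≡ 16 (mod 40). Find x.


GCD(14, 40) = 2 divides 16
Divide: 7x ≡ 8 (mod 20)
x ≡ 4 (mod 20)


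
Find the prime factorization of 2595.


2595 / 3 = 865
865 / 5 = 173
173 / 173 = 1
2595 = 3 × 5 × 173


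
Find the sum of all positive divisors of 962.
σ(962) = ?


Divisors of 962: 1, 2, 13, 26, 37, 74, 481, 962
Sum = 1 + 2 + 13 + 26 + 37 + 74 + 481 + 962 = 1596

σ(962) = 1596


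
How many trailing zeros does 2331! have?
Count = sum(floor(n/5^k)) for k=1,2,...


floor(2331/5) = 466
floor(2331/25) = 93
floor(2331/125) = 18
floor(2331/625) = 3
Total = 580

580 trailing zeros


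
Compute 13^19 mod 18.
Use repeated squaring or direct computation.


13^1 mod 18 = 13
13^2 mod 18 = 7
13^3 mod 18 = 1
13^4 mod 18 = 13
13^5 mod 18 = 7
13^6 mod 18 = 1
13^7 mod 18 = 13
13^8 mod 18 = 7
13^9 mod 18 = 1
13^10 mod 18 = 13
13^11 mod 18 = 7
13^12 mod 18 = 1
13^13 mod 18 = 13
13^14 mod 18 = 7
13^15 mod 18 = 1
13^16 mod 18 = 13
13^17 mod 18 = 7
13^18 mod 18 = 1
13^19 mod 18 = 13


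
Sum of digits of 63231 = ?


6 + 3 + 2 + 3 + 1 = 15


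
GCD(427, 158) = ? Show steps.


427 = 2 * 158 + 111
158 = 1 * 111 + 47
111 = 2 * 47 + 17
47 = 2 * 17 + 13
17 = 1 * 13 + 4
13 = 3 * 4 + 1
4 = 4 * 1 + 0
GCD = 1


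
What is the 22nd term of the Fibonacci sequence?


Sequence: 1, 1, 2, 3, 5, 8, 13, 21, 34, 55, 89, 144, 233, 377, 610, 987, 1597, 2584, 4181, 6765, 10946, 17711
F(22) = 17711


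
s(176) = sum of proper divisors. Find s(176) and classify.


Proper divisors: 1, 2, 4, 8, 11, 16, 22, 44, 88
Sum = 1 + 2 + 4 + 8 + 11 + 16 + 22 + 44 + 88 = 196
196 > 176 → abundant

s(176) = 196 (abundant)


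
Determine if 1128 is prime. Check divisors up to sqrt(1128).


1128 / 2 = 564 (exact division)
1128 is NOT prime.

No, 1128 is not prime


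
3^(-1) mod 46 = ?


Use the extended Euclidean algorithm on (46, 3); each row r = 46*s + 3*t:
r=46, s=1, t=0
r=3, s=0, t=1
q=15: r=1, s=1, t=-15   [46*(1) + 3*(-15) = 1]
q=3: r=0, s=-3, t=46   [46*(-3) + 3*(46) = 0]
GCD = 1 with t = -15, so 3*(-15) ≡ 1 (mod 46)
Inverse = -15 mod 46 = 31
Check: 3 * 31 = 93 ≡ 1 (mod 46)

3^(-1) ≡ 31 (mod 46)


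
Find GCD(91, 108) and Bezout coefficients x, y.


Tabular extended Euclidean (each row: r = 91*s + 108*t):
r=91, s=1, t=0
r=108, s=0, t=1
q=0: r=91, s=1, t=0   [91*(1) + 108*(0) = 91]
q=1: r=17, s=-1, t=1   [91*(-1) + 108*(1) = 17]
q=5: r=6, s=6, t=-5   [91*(6) + 108*(-5) = 6]
q=2: r=5, s=-13, t=11   [91*(-13) + 108*(11) = 5]
q=1: r=1, s=19, t=-16   [91*(19) + 108*(-16) = 1]
q=5: r=0, s=-108, t=91   [91*(-108) + 108*(91) = 0]
GCD = 1; from the row with r=1: x=19, y=-16
Check: 91*(19) + 108*(-16) = 1729 - 1728 = 1

GCD = 1, x = 19, y = -16


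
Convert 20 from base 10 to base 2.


20 (base 10) = 20 (decimal)
20 (decimal) = 10100 (base 2)


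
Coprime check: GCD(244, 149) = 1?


Euclidean algorithm:
244 = 1 * 149 + 95
149 = 1 * 95 + 54
95 = 1 * 54 + 41
54 = 1 * 41 + 13
41 = 3 * 13 + 2
13 = 6 * 2 + 1
2 = 2 * 1 + 0
GCD(244, 149) = 1

Yes, coprime (GCD = 1)


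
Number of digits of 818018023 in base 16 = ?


818018023 in base 16 = 30C1F6E7
Number of digits = 8

8 digits (base 16)


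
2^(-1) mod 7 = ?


Use the extended Euclidean algorithm on (7, 2); each row r = 7*s + 2*t:
r=7, s=1, t=0
r=2, s=0, t=1
q=3: r=1, s=1, t=-3   [7*(1) + 2*(-3) = 1]
q=2: r=0, s=-2, t=7   [7*(-2) + 2*(7) = 0]
GCD = 1 with t = -3, so 2*(-3) ≡ 1 (mod 7)
Inverse = -3 mod 7 = 4
Check: 2 * 4 = 8 ≡ 1 (mod 7)

2^(-1) ≡ 4 (mod 7)


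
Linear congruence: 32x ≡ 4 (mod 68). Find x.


GCD(32, 68) = 4 divides 4
Divide: 8x ≡ 1 (mod 17)
x ≡ 15 (mod 17)


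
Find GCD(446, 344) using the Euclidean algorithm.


446 = 1 * 344 + 102
344 = 3 * 102 + 38
102 = 2 * 38 + 26
38 = 1 * 26 + 12
26 = 2 * 12 + 2
12 = 6 * 2 + 0
GCD = 2


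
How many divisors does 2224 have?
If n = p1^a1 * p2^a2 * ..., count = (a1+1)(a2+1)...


2224 = 2^4 × 139^1
d(2224) = (4+1) × (1+1) = 10

10 divisors


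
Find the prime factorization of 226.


226 / 2 = 113
113 / 113 = 1
226 = 2 × 113


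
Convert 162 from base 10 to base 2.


162 (base 10) = 162 (decimal)
162 (decimal) = 10100010 (base 2)


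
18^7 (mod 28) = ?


18^1 mod 28 = 18
18^2 mod 28 = 16
18^3 mod 28 = 8
18^4 mod 28 = 4
18^5 mod 28 = 16
18^6 mod 28 = 8
18^7 mod 28 = 4


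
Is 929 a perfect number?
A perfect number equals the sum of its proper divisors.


Proper divisors of 929: 1
Sum = 1 = 1

No, 929 is not perfect (1 ≠ 929)


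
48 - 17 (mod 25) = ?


48 - 17 = 31
31 mod 25 = 6


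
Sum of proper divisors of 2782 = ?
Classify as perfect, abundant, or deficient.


Proper divisors: 1, 2, 13, 26, 107, 214, 1391
Sum = 1 + 2 + 13 + 26 + 107 + 214 + 1391 = 1754
1754 < 2782 → deficient

s(2782) = 1754 (deficient)


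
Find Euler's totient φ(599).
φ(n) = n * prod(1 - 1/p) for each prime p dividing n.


599 = 599
Prime factors: 599
φ(599) = 599 × (1-1/599)
= 599 × 598/599 = 598

φ(599) = 598


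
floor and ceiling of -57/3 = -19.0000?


-57/3 = -19.0000
floor = -19
ceil = -19

floor = -19, ceil = -19


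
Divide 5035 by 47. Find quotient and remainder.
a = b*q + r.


5035 = 47 * 107 + 6
Check: 5029 + 6 = 5035

q = 107, r = 6


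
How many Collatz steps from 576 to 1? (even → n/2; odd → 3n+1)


576 → 288 → 144 → 72 → 36 → 18 → 9 → 28 → 14 → 7 → 22 → 11 → 34 → 17 → 52 → 26 → 13 → 40 → 20 → 10 → 5 → 16 → 8 → 4 → 2 → 1
Total steps = 25

25 steps


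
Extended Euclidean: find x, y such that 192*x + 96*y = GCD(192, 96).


Tabular extended Euclidean (each row: r = 192*s + 96*t):
r=192, s=1, t=0
r=96, s=0, t=1
q=2: r=0, s=1, t=-2   [192*(1) + 96*(-2) = 0]
GCD = 96; from the row with r=96: x=0, y=1
Check: 192*(0) + 96*(1) = 0 + 96 = 96

GCD = 96, x = 0, y = 1


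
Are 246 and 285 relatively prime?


Euclidean algorithm:
285 = 1 * 246 + 39
246 = 6 * 39 + 12
39 = 3 * 12 + 3
12 = 4 * 3 + 0
GCD(246, 285) = 3

No, not coprime (GCD = 3)


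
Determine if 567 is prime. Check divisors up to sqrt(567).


567 / 3 = 189 (exact division)
567 is NOT prime.

No, 567 is not prime


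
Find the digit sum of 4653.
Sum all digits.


4 + 6 + 5 + 3 = 18


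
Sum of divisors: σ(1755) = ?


Divisors of 1755: 1, 3, 5, 9, 13, 15, 27, 39, 45, 65, 117, 135, 195, 351, 585, 1755
Sum = 1 + 3 + 5 + 9 + 13 + 15 + 27 + 39 + 45 + 65 + 117 + 135 + 195 + 351 + 585 + 1755 = 3360

σ(1755) = 3360


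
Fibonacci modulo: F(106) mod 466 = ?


F(k) mod 466 for k=1..106:
1, 1, 2, 3, 5, 8, 13, 21, 34, 55, 89, 144, 233, 377, 144, 55, 199, 254, 453, 241, 228, 3, 231, 234, 465, 233, 232, 465, 231, 230, 461, 225, 220, 445, 199, 178, 377, 89, 0, 89, 89, 178, 267, 445, 246, 225, 5, 230, 235, 465, 234, 233, 1, 234, 235, 3, 238, 241, 13, 254, 267, 55, 322, 377, 233, 144, 377, 55, 432, 21, 453, 8, 461, 3, 464, 1, 465, 0, 465, 465, 464, 463, 461, 458, 453, 445, 432, 411, 377, 322, 233, 89, 322, 411, 267, 212, 13, 225, 238, 463, 235, 232, 1, 233, 234, 1
F(106) mod 466 = 1


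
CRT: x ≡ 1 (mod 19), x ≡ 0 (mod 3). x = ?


M = 19*3 = 57
M1 = M/19 = 3, M2 = M/3 = 19
M1^(-1) mod 19 = 13, M2^(-1) mod 3 = 1
x = 1*3*13 + 0*19*1 = 39
39 mod 57 = 39
Check: 39 mod 19 = 1 ✓, 39 mod 3 = 0 ✓

x ≡ 39 (mod 57)


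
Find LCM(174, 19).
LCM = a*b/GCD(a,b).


GCD(174, 19) = 1
LCM = 174*19/1 = 3306/1 = 3306

LCM = 3306


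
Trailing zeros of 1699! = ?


floor(1699/5) = 339
floor(1699/25) = 67
floor(1699/125) = 13
floor(1699/625) = 2
Total = 421

421 trailing zeros


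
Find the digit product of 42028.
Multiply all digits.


4 × 2 × 0 × 2 × 8 = 0


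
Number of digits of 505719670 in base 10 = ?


505719670 has 9 digits in base 10
floor(log10(505719670)) + 1 = floor(8.7039) + 1 = 9

9 digits (base 10)


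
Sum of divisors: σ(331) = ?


Divisors of 331: 1, 331
Sum = 1 + 331 = 332

σ(331) = 332


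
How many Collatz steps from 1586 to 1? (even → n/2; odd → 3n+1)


1586 → 793 → 2380 → 1190 → 595 → 1786 → 893 → 2680 → 1340 → 670 → 335 → 1006 → 503 → 1510 → 755 → 2266 → 1133 → 3400 → 1700 → 850 → 425 → 1276 → 638 → 319 → 958 → 479 → 1438 → 719 → 2158 → 1079 → 3238 → 1619 → 4858 → 2429 → 7288 → 3644 → 1822 → 911 → 2734 → 1367 → 4102 → 2051 → 6154 → 3077 → 9232 → 4616 → 2308 → 1154 → 577 → 1732 → 866 → 433 → 1300 → 650 → 325 → 976 → 488 → 244 → 122 → 61 → 184 → 92 → 46 → 23 → 70 → 35 → 106 → 53 → 160 → 80 → 40 → 20 → 10 → 5 → 16 → 8 → 4 → 2 → 1
Total steps = 78

78 steps


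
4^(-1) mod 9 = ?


Use the extended Euclidean algorithm on (9, 4); each row r = 9*s + 4*t:
r=9, s=1, t=0
r=4, s=0, t=1
q=2: r=1, s=1, t=-2   [9*(1) + 4*(-2) = 1]
q=4: r=0, s=-4, t=9   [9*(-4) + 4*(9) = 0]
GCD = 1 with t = -2, so 4*(-2) ≡ 1 (mod 9)
Inverse = -2 mod 9 = 7
Check: 4 * 7 = 28 ≡ 1 (mod 9)

4^(-1) ≡ 7 (mod 9)


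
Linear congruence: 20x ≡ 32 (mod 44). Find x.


GCD(20, 44) = 4 divides 32
Divide: 5x ≡ 8 (mod 11)
x ≡ 6 (mod 11)


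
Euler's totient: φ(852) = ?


852 = 2^2 × 3 × 71
Prime factors: 2, 3, 71
φ(852) = 852 × (1-1/2) × (1-1/3) × (1-1/71)
= 852 × 1/2 × 2/3 × 70/71 = 280

φ(852) = 280


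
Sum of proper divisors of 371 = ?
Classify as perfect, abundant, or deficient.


Proper divisors: 1, 7, 53
Sum = 1 + 7 + 53 = 61
61 < 371 → deficient

s(371) = 61 (deficient)


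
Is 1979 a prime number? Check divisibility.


Check divisors up to sqrt(1979) = 44.4860
No divisors found.
1979 is prime.

Yes, 1979 is prime


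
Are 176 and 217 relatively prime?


Euclidean algorithm:
217 = 1 * 176 + 41
176 = 4 * 41 + 12
41 = 3 * 12 + 5
12 = 2 * 5 + 2
5 = 2 * 2 + 1
2 = 2 * 1 + 0
GCD(176, 217) = 1

Yes, coprime (GCD = 1)


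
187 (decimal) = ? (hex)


187 (base 10) = 187 (decimal)
187 (decimal) = BB (base 16)


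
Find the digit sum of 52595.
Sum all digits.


5 + 2 + 5 + 9 + 5 = 26


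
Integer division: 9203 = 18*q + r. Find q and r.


9203 = 18 * 511 + 5
Check: 9198 + 5 = 9203

q = 511, r = 5


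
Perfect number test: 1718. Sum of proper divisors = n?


Proper divisors of 1718: 1, 2, 859
Sum = 1 + 2 + 859 = 862

No, 1718 is not perfect (862 ≠ 1718)


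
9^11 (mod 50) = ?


9^1 mod 50 = 9
9^2 mod 50 = 31
9^3 mod 50 = 29
9^4 mod 50 = 11
9^5 mod 50 = 49
9^6 mod 50 = 41
9^7 mod 50 = 19
9^8 mod 50 = 21
9^9 mod 50 = 39
9^10 mod 50 = 1
9^11 mod 50 = 9


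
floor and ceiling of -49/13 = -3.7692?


-49/13 = -3.7692
floor = -4
ceil = -3

floor = -4, ceil = -3


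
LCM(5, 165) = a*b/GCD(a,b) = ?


GCD(5, 165) = 5
LCM = 5*165/5 = 825/5 = 165

LCM = 165


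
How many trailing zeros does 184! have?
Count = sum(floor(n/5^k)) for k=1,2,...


floor(184/5) = 36
floor(184/25) = 7
floor(184/125) = 1
Total = 44

44 trailing zeros


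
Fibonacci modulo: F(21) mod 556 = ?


F(k) mod 556 for k=1..21:
1, 1, 2, 3, 5, 8, 13, 21, 34, 55, 89, 144, 233, 377, 54, 431, 485, 360, 289, 93, 382
F(21) mod 556 = 382


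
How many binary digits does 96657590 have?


96657590 in base 2 = 101110000101110000010110110
Number of digits = 27

27 digits (base 2)


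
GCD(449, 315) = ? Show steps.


449 = 1 * 315 + 134
315 = 2 * 134 + 47
134 = 2 * 47 + 40
47 = 1 * 40 + 7
40 = 5 * 7 + 5
7 = 1 * 5 + 2
5 = 2 * 2 + 1
2 = 2 * 1 + 0
GCD = 1


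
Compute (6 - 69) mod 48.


6 - 69 = -63
-63 mod 48 = 33


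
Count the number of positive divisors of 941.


941 = 941^1
d(941) = (1+1) = 2

2 divisors


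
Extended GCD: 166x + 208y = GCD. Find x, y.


Tabular extended Euclidean (each row: r = 166*s + 208*t):
r=166, s=1, t=0
r=208, s=0, t=1
q=0: r=166, s=1, t=0   [166*(1) + 208*(0) = 166]
q=1: r=42, s=-1, t=1   [166*(-1) + 208*(1) = 42]
q=3: r=40, s=4, t=-3   [166*(4) + 208*(-3) = 40]
q=1: r=2, s=-5, t=4   [166*(-5) + 208*(4) = 2]
q=20: r=0, s=104, t=-83   [166*(104) + 208*(-83) = 0]
GCD = 2; from the row with r=2: x=-5, y=4
Check: 166*(-5) + 208*(4) = -830 + 832 = 2

GCD = 2, x = -5, y = 4


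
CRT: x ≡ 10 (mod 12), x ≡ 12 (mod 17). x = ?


M = 12*17 = 204
M1 = M/12 = 17, M2 = M/17 = 12
M1^(-1) mod 12 = 5, M2^(-1) mod 17 = 10
x = 10*17*5 + 12*12*10 = 2290
2290 mod 204 = 46
Check: 46 mod 12 = 10 ✓, 46 mod 17 = 12 ✓

x ≡ 46 (mod 204)


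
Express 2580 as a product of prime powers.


2580 / 2 = 1290
1290 / 2 = 645
645 / 3 = 215
215 / 5 = 43
43 / 43 = 1
2580 = 2^2 × 3 × 5 × 43


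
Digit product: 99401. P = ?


9 × 9 × 4 × 0 × 1 = 0


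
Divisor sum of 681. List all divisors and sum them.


Divisors of 681: 1, 3, 227, 681
Sum = 1 + 3 + 227 + 681 = 912

σ(681) = 912


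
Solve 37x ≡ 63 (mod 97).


GCD(37, 97) = 1, unique solution
a^(-1) mod 97 = 21
x = 21 * 63 mod 97 = 62

x ≡ 62 (mod 97)


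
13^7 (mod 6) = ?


13^1 mod 6 = 1
13^2 mod 6 = 1
13^3 mod 6 = 1
13^4 mod 6 = 1
13^5 mod 6 = 1
13^6 mod 6 = 1
13^7 mod 6 = 1


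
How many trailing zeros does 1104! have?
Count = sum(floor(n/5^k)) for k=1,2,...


floor(1104/5) = 220
floor(1104/25) = 44
floor(1104/125) = 8
floor(1104/625) = 1
Total = 273

273 trailing zeros


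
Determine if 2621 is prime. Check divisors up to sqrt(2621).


Check divisors up to sqrt(2621) = 51.1957
No divisors found.
2621 is prime.

Yes, 2621 is prime


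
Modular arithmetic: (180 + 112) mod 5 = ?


180 + 112 = 292
292 mod 5 = 2


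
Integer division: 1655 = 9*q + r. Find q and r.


1655 = 9 * 183 + 8
Check: 1647 + 8 = 1655

q = 183, r = 8


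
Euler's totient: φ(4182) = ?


4182 = 2 × 3 × 17 × 41
Prime factors: 2, 3, 17, 41
φ(4182) = 4182 × (1-1/2) × (1-1/3) × (1-1/17) × (1-1/41)
= 4182 × 1/2 × 2/3 × 16/17 × 40/41 = 1280

φ(4182) = 1280


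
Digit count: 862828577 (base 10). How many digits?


862828577 has 9 digits in base 10
floor(log10(862828577)) + 1 = floor(8.9359) + 1 = 9

9 digits (base 10)


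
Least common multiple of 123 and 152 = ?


GCD(123, 152) = 1
LCM = 123*152/1 = 18696/1 = 18696

LCM = 18696


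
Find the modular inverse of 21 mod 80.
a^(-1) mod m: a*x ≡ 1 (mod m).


Use the extended Euclidean algorithm on (80, 21); each row r = 80*s + 21*t:
r=80, s=1, t=0
r=21, s=0, t=1
q=3: r=17, s=1, t=-3   [80*(1) + 21*(-3) = 17]
q=1: r=4, s=-1, t=4   [80*(-1) + 21*(4) = 4]
q=4: r=1, s=5, t=-19   [80*(5) + 21*(-19) = 1]
q=4: r=0, s=-21, t=80   [80*(-21) + 21*(80) = 0]
GCD = 1 with t = -19, so 21*(-19) ≡ 1 (mod 80)
Inverse = -19 mod 80 = 61
Check: 21 * 61 = 1281 ≡ 1 (mod 80)

21^(-1) ≡ 61 (mod 80)


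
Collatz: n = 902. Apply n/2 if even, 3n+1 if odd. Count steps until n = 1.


902 → 451 → 1354 → 677 → 2032 → 1016 → 508 → 254 → 127 → 382 → 191 → 574 → 287 → 862 → 431 → 1294 → 647 → 1942 → 971 → 2914 → 1457 → 4372 → 2186 → 1093 → 3280 → 1640 → 820 → 410 → 205 → 616 → 308 → 154 → 77 → 232 → 116 → 58 → 29 → 88 → 44 → 22 → 11 → 34 → 17 → 52 → 26 → 13 → 40 → 20 → 10 → 5 → 16 → 8 → 4 → 2 → 1
Total steps = 54

54 steps


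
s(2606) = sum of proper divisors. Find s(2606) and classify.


Proper divisors: 1, 2, 1303
Sum = 1 + 2 + 1303 = 1306
1306 < 2606 → deficient

s(2606) = 1306 (deficient)


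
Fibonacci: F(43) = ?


Sequence: 1, 1, 2, 3, 5, 8, 13, 21, 34, 55, 89, 144, 233, 377, 610, 987, 1597, 2584, 4181, 6765, 10946, 17711, 28657, 46368, 75025, 121393, 196418, 317811, 514229, 832040, 1346269, 2178309, 3524578, 5702887, 9227465, 14930352, 24157817, 39088169, 63245986, 102334155, 165580141, 267914296, 433494437
F(43) = 433494437


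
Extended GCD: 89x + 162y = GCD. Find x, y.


Tabular extended Euclidean (each row: r = 89*s + 162*t):
r=89, s=1, t=0
r=162, s=0, t=1
q=0: r=89, s=1, t=0   [89*(1) + 162*(0) = 89]
q=1: r=73, s=-1, t=1   [89*(-1) + 162*(1) = 73]
q=1: r=16, s=2, t=-1   [89*(2) + 162*(-1) = 16]
q=4: r=9, s=-9, t=5   [89*(-9) + 162*(5) = 9]
q=1: r=7, s=11, t=-6   [89*(11) + 162*(-6) = 7]
q=1: r=2, s=-20, t=11   [89*(-20) + 162*(11) = 2]
q=3: r=1, s=71, t=-39   [89*(71) + 162*(-39) = 1]
q=2: r=0, s=-162, t=89   [89*(-162) + 162*(89) = 0]
GCD = 1; from the row with r=1: x=71, y=-39
Check: 89*(71) + 162*(-39) = 6319 - 6318 = 1

GCD = 1, x = 71, y = -39


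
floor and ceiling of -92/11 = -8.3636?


-92/11 = -8.3636
floor = -9
ceil = -8

floor = -9, ceil = -8


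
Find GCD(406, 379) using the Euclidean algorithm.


406 = 1 * 379 + 27
379 = 14 * 27 + 1
27 = 27 * 1 + 0
GCD = 1


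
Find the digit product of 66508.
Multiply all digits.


6 × 6 × 5 × 0 × 8 = 0


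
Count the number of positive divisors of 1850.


1850 = 2^1 × 5^2 × 37^1
d(1850) = (1+1) × (2+1) × (1+1) = 12

12 divisors


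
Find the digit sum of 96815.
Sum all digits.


9 + 6 + 8 + 1 + 5 = 29


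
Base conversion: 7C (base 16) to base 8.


7C (base 16) = 124 (decimal)
124 (decimal) = 174 (base 8)


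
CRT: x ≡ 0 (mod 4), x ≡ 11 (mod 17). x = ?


M = 4*17 = 68
M1 = M/4 = 17, M2 = M/17 = 4
M1^(-1) mod 4 = 1, M2^(-1) mod 17 = 13
x = 0*17*1 + 11*4*13 = 572
572 mod 68 = 28
Check: 28 mod 4 = 0 ✓, 28 mod 17 = 11 ✓

x ≡ 28 (mod 68)


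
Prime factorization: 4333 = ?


4333 / 7 = 619
619 / 619 = 1
4333 = 7 × 619


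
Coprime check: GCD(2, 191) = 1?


Euclidean algorithm:
191 = 95 * 2 + 1
2 = 2 * 1 + 0
GCD(2, 191) = 1

Yes, coprime (GCD = 1)


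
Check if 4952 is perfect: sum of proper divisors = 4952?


Proper divisors of 4952: 1, 2, 4, 8, 619, 1238, 2476
Sum = 1 + 2 + 4 + 8 + 619 + 1238 + 2476 = 4348

No, 4952 is not perfect (4348 ≠ 4952)


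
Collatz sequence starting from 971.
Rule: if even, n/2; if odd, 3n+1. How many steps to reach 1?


971 → 2914 → 1457 → 4372 → 2186 → 1093 → 3280 → 1640 → 820 → 410 → 205 → 616 → 308 → 154 → 77 → 232 → 116 → 58 → 29 → 88 → 44 → 22 → 11 → 34 → 17 → 52 → 26 → 13 → 40 → 20 → 10 → 5 → 16 → 8 → 4 → 2 → 1
Total steps = 36

36 steps


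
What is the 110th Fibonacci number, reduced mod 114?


F(k) mod 114 for k=1..110:
1, 1, 2, 3, 5, 8, 13, 21, 34, 55, 89, 30, 5, 35, 40, 75, 1, 76, 77, 39, 2, 41, 43, 84, 13, 97, 110, 93, 89, 68, 43, 111, 40, 37, 77, 0, 77, 77, 40, 3, 43, 46, 89, 21, 110, 17, 13, 30, 43, 73, 2, 75, 77, 38, 1, 39, 40, 79, 5, 84, 89, 59, 34, 93, 13, 106, 5, 111, 2, 113, 1, 0, 1, 1, 2, 3, 5, 8, 13, 21, 34, 55, 89, 30, 5, 35, 40, 75, 1, 76, 77, 39, 2, 41, 43, 84, 13, 97, 110, 93, 89, 68, 43, 111, 40, 37, 77, 0, 77, 77
F(110) mod 114 = 77


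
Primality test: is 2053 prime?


Check divisors up to sqrt(2053) = 45.3100
No divisors found.
2053 is prime.

Yes, 2053 is prime


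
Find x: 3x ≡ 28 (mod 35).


GCD(3, 35) = 1, unique solution
a^(-1) mod 35 = 12
x = 12 * 28 mod 35 = 21

x ≡ 21 (mod 35)


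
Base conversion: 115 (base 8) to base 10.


115 (base 8) = 77 (decimal)
77 (decimal) = 77 (base 10)


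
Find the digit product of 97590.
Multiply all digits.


9 × 7 × 5 × 9 × 0 = 0


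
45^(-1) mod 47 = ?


Use the extended Euclidean algorithm on (47, 45); each row r = 47*s + 45*t:
r=47, s=1, t=0
r=45, s=0, t=1
q=1: r=2, s=1, t=-1   [47*(1) + 45*(-1) = 2]
q=22: r=1, s=-22, t=23   [47*(-22) + 45*(23) = 1]
q=2: r=0, s=45, t=-47   [47*(45) + 45*(-47) = 0]
GCD = 1 with t = 23, so 45*(23) ≡ 1 (mod 47)
Inverse = 23 mod 47 = 23
Check: 45 * 23 = 1035 ≡ 1 (mod 47)

45^(-1) ≡ 23 (mod 47)


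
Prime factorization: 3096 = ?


3096 / 2 = 1548
1548 / 2 = 774
774 / 2 = 387
387 / 3 = 129
129 / 3 = 43
43 / 43 = 1
3096 = 2^3 × 3^2 × 43


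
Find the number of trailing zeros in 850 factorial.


floor(850/5) = 170
floor(850/25) = 34
floor(850/125) = 6
floor(850/625) = 1
Total = 211

211 trailing zeros


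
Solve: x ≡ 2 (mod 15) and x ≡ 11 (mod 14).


M = 15*14 = 210
M1 = M/15 = 14, M2 = M/14 = 15
M1^(-1) mod 15 = 14, M2^(-1) mod 14 = 1
x = 2*14*14 + 11*15*1 = 557
557 mod 210 = 137
Check: 137 mod 15 = 2 ✓, 137 mod 14 = 11 ✓

x ≡ 137 (mod 210)


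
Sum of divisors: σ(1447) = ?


Divisors of 1447: 1, 1447
Sum = 1 + 1447 = 1448

σ(1447) = 1448


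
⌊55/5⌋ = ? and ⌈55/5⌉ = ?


55/5 = 11.0000
floor = 11
ceil = 11

floor = 11, ceil = 11


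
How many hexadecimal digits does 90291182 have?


90291182 in base 16 = 561BBEE
Number of digits = 7

7 digits (base 16)


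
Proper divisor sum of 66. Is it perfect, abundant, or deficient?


Proper divisors: 1, 2, 3, 6, 11, 22, 33
Sum = 1 + 2 + 3 + 6 + 11 + 22 + 33 = 78
78 > 66 → abundant

s(66) = 78 (abundant)


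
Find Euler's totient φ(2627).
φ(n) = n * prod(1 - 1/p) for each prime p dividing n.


2627 = 37 × 71
Prime factors: 37, 71
φ(2627) = 2627 × (1-1/37) × (1-1/71)
= 2627 × 36/37 × 70/71 = 2520

φ(2627) = 2520


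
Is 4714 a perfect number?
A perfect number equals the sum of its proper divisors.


Proper divisors of 4714: 1, 2, 2357
Sum = 1 + 2 + 2357 = 2360

No, 4714 is not perfect (2360 ≠ 4714)


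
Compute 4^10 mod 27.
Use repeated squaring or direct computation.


4^1 mod 27 = 4
4^2 mod 27 = 16
4^3 mod 27 = 10
4^4 mod 27 = 13
4^5 mod 27 = 25
4^6 mod 27 = 19
4^7 mod 27 = 22
4^8 mod 27 = 7
4^9 mod 27 = 1
4^10 mod 27 = 4


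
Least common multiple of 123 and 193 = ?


GCD(123, 193) = 1
LCM = 123*193/1 = 23739/1 = 23739

LCM = 23739


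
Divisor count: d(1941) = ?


1941 = 3^1 × 647^1
d(1941) = (1+1) × (1+1) = 4

4 divisors


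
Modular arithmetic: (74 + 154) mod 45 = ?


74 + 154 = 228
228 mod 45 = 3


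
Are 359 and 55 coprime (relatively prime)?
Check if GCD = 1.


Euclidean algorithm:
359 = 6 * 55 + 29
55 = 1 * 29 + 26
29 = 1 * 26 + 3
26 = 8 * 3 + 2
3 = 1 * 2 + 1
2 = 2 * 1 + 0
GCD(359, 55) = 1

Yes, coprime (GCD = 1)


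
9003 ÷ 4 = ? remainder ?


9003 = 4 * 2250 + 3
Check: 9000 + 3 = 9003

q = 2250, r = 3


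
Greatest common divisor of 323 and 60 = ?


323 = 5 * 60 + 23
60 = 2 * 23 + 14
23 = 1 * 14 + 9
14 = 1 * 9 + 5
9 = 1 * 5 + 4
5 = 1 * 4 + 1
4 = 4 * 1 + 0
GCD = 1


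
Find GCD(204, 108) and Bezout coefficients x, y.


Tabular extended Euclidean (each row: r = 204*s + 108*t):
r=204, s=1, t=0
r=108, s=0, t=1
q=1: r=96, s=1, t=-1   [204*(1) + 108*(-1) = 96]
q=1: r=12, s=-1, t=2   [204*(-1) + 108*(2) = 12]
q=8: r=0, s=9, t=-17   [204*(9) + 108*(-17) = 0]
GCD = 12; from the row with r=12: x=-1, y=2
Check: 204*(-1) + 108*(2) = -204 + 216 = 12

GCD = 12, x = -1, y = 2


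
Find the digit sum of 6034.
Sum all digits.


6 + 0 + 3 + 4 = 13


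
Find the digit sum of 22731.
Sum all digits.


2 + 2 + 7 + 3 + 1 = 15


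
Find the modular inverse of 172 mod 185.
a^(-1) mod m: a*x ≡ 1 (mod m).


Use the extended Euclidean algorithm on (185, 172); each row r = 185*s + 172*t:
r=185, s=1, t=0
r=172, s=0, t=1
q=1: r=13, s=1, t=-1   [185*(1) + 172*(-1) = 13]
q=13: r=3, s=-13, t=14   [185*(-13) + 172*(14) = 3]
q=4: r=1, s=53, t=-57   [185*(53) + 172*(-57) = 1]
q=3: r=0, s=-172, t=185   [185*(-172) + 172*(185) = 0]
GCD = 1 with t = -57, so 172*(-57) ≡ 1 (mod 185)
Inverse = -57 mod 185 = 128
Check: 172 * 128 = 22016 ≡ 1 (mod 185)

172^(-1) ≡ 128 (mod 185)


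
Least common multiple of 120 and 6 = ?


GCD(120, 6) = 6
LCM = 120*6/6 = 720/6 = 120

LCM = 120


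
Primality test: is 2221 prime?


Check divisors up to sqrt(2221) = 47.1275
No divisors found.
2221 is prime.

Yes, 2221 is prime


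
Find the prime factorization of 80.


80 / 2 = 40
40 / 2 = 20
20 / 2 = 10
10 / 2 = 5
5 / 5 = 1
80 = 2^4 × 5


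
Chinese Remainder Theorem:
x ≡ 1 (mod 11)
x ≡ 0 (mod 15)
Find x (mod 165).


M = 11*15 = 165
M1 = M/11 = 15, M2 = M/15 = 11
M1^(-1) mod 11 = 3, M2^(-1) mod 15 = 11
x = 1*15*3 + 0*11*11 = 45
45 mod 165 = 45
Check: 45 mod 11 = 1 ✓, 45 mod 15 = 0 ✓

x ≡ 45 (mod 165)


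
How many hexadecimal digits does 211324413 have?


211324413 in base 16 = C988DFD
Number of digits = 7

7 digits (base 16)


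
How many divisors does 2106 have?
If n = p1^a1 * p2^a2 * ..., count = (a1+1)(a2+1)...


2106 = 2^1 × 3^4 × 13^1
d(2106) = (1+1) × (4+1) × (1+1) = 20

20 divisors


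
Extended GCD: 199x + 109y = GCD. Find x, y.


Tabular extended Euclidean (each row: r = 199*s + 109*t):
r=199, s=1, t=0
r=109, s=0, t=1
q=1: r=90, s=1, t=-1   [199*(1) + 109*(-1) = 90]
q=1: r=19, s=-1, t=2   [199*(-1) + 109*(2) = 19]
q=4: r=14, s=5, t=-9   [199*(5) + 109*(-9) = 14]
q=1: r=5, s=-6, t=11   [199*(-6) + 109*(11) = 5]
q=2: r=4, s=17, t=-31   [199*(17) + 109*(-31) = 4]
q=1: r=1, s=-23, t=42   [199*(-23) + 109*(42) = 1]
q=4: r=0, s=109, t=-199   [199*(109) + 109*(-199) = 0]
GCD = 1; from the row with r=1: x=-23, y=42
Check: 199*(-23) + 109*(42) = -4577 + 4578 = 1

GCD = 1, x = -23, y = 42


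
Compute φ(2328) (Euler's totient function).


2328 = 2^3 × 3 × 97
Prime factors: 2, 3, 97
φ(2328) = 2328 × (1-1/2) × (1-1/3) × (1-1/97)
= 2328 × 1/2 × 2/3 × 96/97 = 768

φ(2328) = 768


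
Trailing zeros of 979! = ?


floor(979/5) = 195
floor(979/25) = 39
floor(979/125) = 7
floor(979/625) = 1
Total = 242

242 trailing zeros


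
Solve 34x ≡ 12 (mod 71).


GCD(34, 71) = 1, unique solution
a^(-1) mod 71 = 23
x = 23 * 12 mod 71 = 63

x ≡ 63 (mod 71)


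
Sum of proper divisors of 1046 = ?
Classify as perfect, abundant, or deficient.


Proper divisors: 1, 2, 523
Sum = 1 + 2 + 523 = 526
526 < 1046 → deficient

s(1046) = 526 (deficient)


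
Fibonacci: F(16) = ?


Sequence: 1, 1, 2, 3, 5, 8, 13, 21, 34, 55, 89, 144, 233, 377, 610, 987
F(16) = 987


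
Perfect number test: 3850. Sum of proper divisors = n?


Proper divisors of 3850: 1, 2, 5, 7, 10, 11, 14, 22, 25, 35, 50, 55, 70, 77, 110, 154, 175, 275, 350, 385, 550, 770, 1925
Sum = 1 + 2 + 5 + 7 + 10 + 11 + 14 + 22 + 25 + 35 + 50 + 55 + 70 + 77 + 110 + 154 + 175 + 275 + 350 + 385 + 550 + 770 + 1925 = 5078

No, 3850 is not perfect (5078 ≠ 3850)


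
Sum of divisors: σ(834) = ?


Divisors of 834: 1, 2, 3, 6, 139, 278, 417, 834
Sum = 1 + 2 + 3 + 6 + 139 + 278 + 417 + 834 = 1680

σ(834) = 1680


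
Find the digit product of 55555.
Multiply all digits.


5 × 5 × 5 × 5 × 5 = 3125


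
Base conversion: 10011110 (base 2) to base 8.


10011110 (base 2) = 158 (decimal)
158 (decimal) = 236 (base 8)


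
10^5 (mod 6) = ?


10^1 mod 6 = 4
10^2 mod 6 = 4
10^3 mod 6 = 4
10^4 mod 6 = 4
10^5 mod 6 = 4


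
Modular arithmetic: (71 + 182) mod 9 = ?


71 + 182 = 253
253 mod 9 = 1


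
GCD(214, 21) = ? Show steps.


214 = 10 * 21 + 4
21 = 5 * 4 + 1
4 = 4 * 1 + 0
GCD = 1


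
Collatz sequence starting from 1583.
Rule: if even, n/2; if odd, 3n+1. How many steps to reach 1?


1583 → 4750 → 2375 → 7126 → 3563 → 10690 → 5345 → 16036 → 8018 → 4009 → 12028 → 6014 → 3007 → 9022 → 4511 → 13534 → 6767 → 20302 → 10151 → 30454 → 15227 → 45682 → 22841 → 68524 → 34262 → 17131 → 51394 → 25697 → 77092 → 38546 → 19273 → 57820 → 28910 → 14455 → 43366 → 21683 → 65050 → 32525 → 97576 → 48788 → 24394 → 12197 → 36592 → 18296 → 9148 → 4574 → 2287 → 6862 → 3431 → 10294 → 5147 → 15442 → 7721 → 23164 → 11582 → 5791 → 17374 → 8687 → 26062 → 13031 → 39094 → 19547 → 58642 → 29321 → 87964 → 43982 → 21991 → 65974 → 32987 → 98962 → 49481 → 148444 → 74222 → 37111 → 111334 → 55667 → 167002 → 83501 → 250504 → 125252 → 62626 → 31313 → 93940 → 46970 → 23485 → 70456 → 35228 → 17614 → 8807 → 26422 → 13211 → 39634 → 19817 → 59452 → 29726 → 14863 → 44590 → 22295 → 66886 → 33443 → 100330 → 50165 → 150496 → 75248 → 37624 → 18812 → 9406 → 4703 → 14110 → 7055 → 21166 → 10583 → 31750 → 15875 → 47626 → 23813 → 71440 → 35720 → 17860 → 8930 → 4465 → 13396 → 6698 → 3349 → 10048 → 5024 → 2512 → 1256 → 628 → 314 → 157 → 472 → 236 → 118 → 59 → 178 → 89 → 268 → 134 → 67 → 202 → 101 → 304 → 152 → 76 → 38 → 19 → 58 → 29 → 88 → 44 → 22 → 11 → 34 → 17 → 52 → 26 → 13 → 40 → 20 → 10 → 5 → 16 → 8 → 4 → 2 → 1
Total steps = 166

166 steps


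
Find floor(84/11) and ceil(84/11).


84/11 = 7.6364
floor = 7
ceil = 8

floor = 7, ceil = 8


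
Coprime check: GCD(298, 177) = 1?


Euclidean algorithm:
298 = 1 * 177 + 121
177 = 1 * 121 + 56
121 = 2 * 56 + 9
56 = 6 * 9 + 2
9 = 4 * 2 + 1
2 = 2 * 1 + 0
GCD(298, 177) = 1

Yes, coprime (GCD = 1)


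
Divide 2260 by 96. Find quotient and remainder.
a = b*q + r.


2260 = 96 * 23 + 52
Check: 2208 + 52 = 2260

q = 23, r = 52


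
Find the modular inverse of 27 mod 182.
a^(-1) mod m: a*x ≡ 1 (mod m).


Use the extended Euclidean algorithm on (182, 27); each row r = 182*s + 27*t:
r=182, s=1, t=0
r=27, s=0, t=1
q=6: r=20, s=1, t=-6   [182*(1) + 27*(-6) = 20]
q=1: r=7, s=-1, t=7   [182*(-1) + 27*(7) = 7]
q=2: r=6, s=3, t=-20   [182*(3) + 27*(-20) = 6]
q=1: r=1, s=-4, t=27   [182*(-4) + 27*(27) = 1]
q=6: r=0, s=27, t=-182   [182*(27) + 27*(-182) = 0]
GCD = 1 with t = 27, so 27*(27) ≡ 1 (mod 182)
Inverse = 27 mod 182 = 27
Check: 27 * 27 = 729 ≡ 1 (mod 182)

27^(-1) ≡ 27 (mod 182)


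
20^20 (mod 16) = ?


20^1 mod 16 = 4
20^2 mod 16 = 0
20^3 mod 16 = 0
20^4 mod 16 = 0
20^5 mod 16 = 0
20^6 mod 16 = 0
20^7 mod 16 = 0
20^8 mod 16 = 0
20^9 mod 16 = 0
20^10 mod 16 = 0
20^11 mod 16 = 0
20^12 mod 16 = 0
20^13 mod 16 = 0
20^14 mod 16 = 0
20^15 mod 16 = 0
20^16 mod 16 = 0
20^17 mod 16 = 0
20^18 mod 16 = 0
20^19 mod 16 = 0
20^20 mod 16 = 0


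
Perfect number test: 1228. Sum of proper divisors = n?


Proper divisors of 1228: 1, 2, 4, 307, 614
Sum = 1 + 2 + 4 + 307 + 614 = 928

No, 1228 is not perfect (928 ≠ 1228)


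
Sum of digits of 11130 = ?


1 + 1 + 1 + 3 + 0 = 6


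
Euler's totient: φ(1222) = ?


1222 = 2 × 13 × 47
Prime factors: 2, 13, 47
φ(1222) = 1222 × (1-1/2) × (1-1/13) × (1-1/47)
= 1222 × 1/2 × 12/13 × 46/47 = 552

φ(1222) = 552


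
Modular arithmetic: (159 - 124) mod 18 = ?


159 - 124 = 35
35 mod 18 = 17


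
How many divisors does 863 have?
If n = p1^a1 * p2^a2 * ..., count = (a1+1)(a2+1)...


863 = 863^1
d(863) = (1+1) = 2

2 divisors


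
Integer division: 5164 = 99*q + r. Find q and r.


5164 = 99 * 52 + 16
Check: 5148 + 16 = 5164

q = 52, r = 16


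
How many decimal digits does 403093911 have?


403093911 has 9 digits in base 10
floor(log10(403093911)) + 1 = floor(8.6054) + 1 = 9

9 digits (base 10)


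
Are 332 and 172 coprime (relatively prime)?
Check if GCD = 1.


Euclidean algorithm:
332 = 1 * 172 + 160
172 = 1 * 160 + 12
160 = 13 * 12 + 4
12 = 3 * 4 + 0
GCD(332, 172) = 4

No, not coprime (GCD = 4)


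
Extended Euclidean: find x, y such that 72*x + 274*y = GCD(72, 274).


Tabular extended Euclidean (each row: r = 72*s + 274*t):
r=72, s=1, t=0
r=274, s=0, t=1
q=0: r=72, s=1, t=0   [72*(1) + 274*(0) = 72]
q=3: r=58, s=-3, t=1   [72*(-3) + 274*(1) = 58]
q=1: r=14, s=4, t=-1   [72*(4) + 274*(-1) = 14]
q=4: r=2, s=-19, t=5   [72*(-19) + 274*(5) = 2]
q=7: r=0, s=137, t=-36   [72*(137) + 274*(-36) = 0]
GCD = 2; from the row with r=2: x=-19, y=5
Check: 72*(-19) + 274*(5) = -1368 + 1370 = 2

GCD = 2, x = -19, y = 5


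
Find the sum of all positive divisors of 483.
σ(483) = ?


Divisors of 483: 1, 3, 7, 21, 23, 69, 161, 483
Sum = 1 + 3 + 7 + 21 + 23 + 69 + 161 + 483 = 768

σ(483) = 768


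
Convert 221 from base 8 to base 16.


221 (base 8) = 145 (decimal)
145 (decimal) = 91 (base 16)


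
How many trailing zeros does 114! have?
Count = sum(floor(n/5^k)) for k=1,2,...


floor(114/5) = 22
floor(114/25) = 4
Total = 26

26 trailing zeros


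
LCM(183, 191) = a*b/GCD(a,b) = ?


GCD(183, 191) = 1
LCM = 183*191/1 = 34953/1 = 34953

LCM = 34953


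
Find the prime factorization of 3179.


3179 / 11 = 289
289 / 17 = 17
17 / 17 = 1
3179 = 11 × 17^2


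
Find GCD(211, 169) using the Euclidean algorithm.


211 = 1 * 169 + 42
169 = 4 * 42 + 1
42 = 42 * 1 + 0
GCD = 1


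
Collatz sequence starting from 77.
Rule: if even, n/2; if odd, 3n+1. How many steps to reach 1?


77 → 232 → 116 → 58 → 29 → 88 → 44 → 22 → 11 → 34 → 17 → 52 → 26 → 13 → 40 → 20 → 10 → 5 → 16 → 8 → 4 → 2 → 1
Total steps = 22

22 steps


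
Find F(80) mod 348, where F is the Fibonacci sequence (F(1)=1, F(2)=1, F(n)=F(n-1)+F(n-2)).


F(k) mod 348 for k=1..80:
1, 1, 2, 3, 5, 8, 13, 21, 34, 55, 89, 144, 233, 29, 262, 291, 205, 148, 5, 153, 158, 311, 121, 84, 205, 289, 146, 87, 233, 320, 205, 177, 34, 211, 245, 108, 5, 113, 118, 231, 1, 232, 233, 117, 2, 119, 121, 240, 13, 253, 266, 171, 89, 260, 1, 261, 262, 175, 89, 264, 5, 269, 274, 195, 121, 316, 89, 57, 146, 203, 1, 204, 205, 61, 266, 327, 245, 224, 121, 345
F(80) mod 348 = 345


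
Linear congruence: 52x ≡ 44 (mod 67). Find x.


GCD(52, 67) = 1, unique solution
a^(-1) mod 67 = 58
x = 58 * 44 mod 67 = 6

x ≡ 6 (mod 67)


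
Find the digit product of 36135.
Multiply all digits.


3 × 6 × 1 × 3 × 5 = 270


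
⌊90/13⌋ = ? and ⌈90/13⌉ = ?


90/13 = 6.9231
floor = 6
ceil = 7

floor = 6, ceil = 7


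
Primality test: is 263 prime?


Check divisors up to sqrt(263) = 16.2173
No divisors found.
263 is prime.

Yes, 263 is prime


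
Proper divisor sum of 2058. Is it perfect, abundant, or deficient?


Proper divisors: 1, 2, 3, 6, 7, 14, 21, 42, 49, 98, 147, 294, 343, 686, 1029
Sum = 1 + 2 + 3 + 6 + 7 + 14 + 21 + 42 + 49 + 98 + 147 + 294 + 343 + 686 + 1029 = 2742
2742 > 2058 → abundant

s(2058) = 2742 (abundant)


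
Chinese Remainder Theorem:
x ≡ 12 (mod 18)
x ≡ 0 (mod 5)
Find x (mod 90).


M = 18*5 = 90
M1 = M/18 = 5, M2 = M/5 = 18
M1^(-1) mod 18 = 11, M2^(-1) mod 5 = 2
x = 12*5*11 + 0*18*2 = 660
660 mod 90 = 30
Check: 30 mod 18 = 12 ✓, 30 mod 5 = 0 ✓

x ≡ 30 (mod 90)


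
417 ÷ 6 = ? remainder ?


417 = 6 * 69 + 3
Check: 414 + 3 = 417

q = 69, r = 3


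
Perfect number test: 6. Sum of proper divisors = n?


Proper divisors of 6: 1, 2, 3
Sum = 1 + 2 + 3 = 6

Yes, 6 is perfect (6 = 6)


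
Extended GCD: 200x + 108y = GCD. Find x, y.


Tabular extended Euclidean (each row: r = 200*s + 108*t):
r=200, s=1, t=0
r=108, s=0, t=1
q=1: r=92, s=1, t=-1   [200*(1) + 108*(-1) = 92]
q=1: r=16, s=-1, t=2   [200*(-1) + 108*(2) = 16]
q=5: r=12, s=6, t=-11   [200*(6) + 108*(-11) = 12]
q=1: r=4, s=-7, t=13   [200*(-7) + 108*(13) = 4]
q=3: r=0, s=27, t=-50   [200*(27) + 108*(-50) = 0]
GCD = 4; from the row with r=4: x=-7, y=13
Check: 200*(-7) + 108*(13) = -1400 + 1404 = 4

GCD = 4, x = -7, y = 13


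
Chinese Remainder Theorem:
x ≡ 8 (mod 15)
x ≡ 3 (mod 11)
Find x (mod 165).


M = 15*11 = 165
M1 = M/15 = 11, M2 = M/11 = 15
M1^(-1) mod 15 = 11, M2^(-1) mod 11 = 3
x = 8*11*11 + 3*15*3 = 1103
1103 mod 165 = 113
Check: 113 mod 15 = 8 ✓, 113 mod 11 = 3 ✓

x ≡ 113 (mod 165)


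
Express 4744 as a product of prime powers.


4744 / 2 = 2372
2372 / 2 = 1186
1186 / 2 = 593
593 / 593 = 1
4744 = 2^3 × 593


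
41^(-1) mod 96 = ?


Use the extended Euclidean algorithm on (96, 41); each row r = 96*s + 41*t:
r=96, s=1, t=0
r=41, s=0, t=1
q=2: r=14, s=1, t=-2   [96*(1) + 41*(-2) = 14]
q=2: r=13, s=-2, t=5   [96*(-2) + 41*(5) = 13]
q=1: r=1, s=3, t=-7   [96*(3) + 41*(-7) = 1]
q=13: r=0, s=-41, t=96   [96*(-41) + 41*(96) = 0]
GCD = 1 with t = -7, so 41*(-7) ≡ 1 (mod 96)
Inverse = -7 mod 96 = 89
Check: 41 * 89 = 3649 ≡ 1 (mod 96)

41^(-1) ≡ 89 (mod 96)


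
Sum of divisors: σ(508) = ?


Divisors of 508: 1, 2, 4, 127, 254, 508
Sum = 1 + 2 + 4 + 127 + 254 + 508 = 896

σ(508) = 896


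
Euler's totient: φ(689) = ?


689 = 13 × 53
Prime factors: 13, 53
φ(689) = 689 × (1-1/13) × (1-1/53)
= 689 × 12/13 × 52/53 = 624

φ(689) = 624


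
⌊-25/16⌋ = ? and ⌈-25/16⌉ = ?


-25/16 = -1.5625
floor = -2
ceil = -1

floor = -2, ceil = -1


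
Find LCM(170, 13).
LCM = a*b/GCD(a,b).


GCD(170, 13) = 1
LCM = 170*13/1 = 2210/1 = 2210

LCM = 2210


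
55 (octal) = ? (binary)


55 (base 8) = 45 (decimal)
45 (decimal) = 101101 (base 2)


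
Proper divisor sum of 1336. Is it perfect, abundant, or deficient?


Proper divisors: 1, 2, 4, 8, 167, 334, 668
Sum = 1 + 2 + 4 + 8 + 167 + 334 + 668 = 1184
1184 < 1336 → deficient

s(1336) = 1184 (deficient)


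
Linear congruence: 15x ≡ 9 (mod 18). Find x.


GCD(15, 18) = 3 divides 9
Divide: 5x ≡ 3 (mod 6)
x ≡ 3 (mod 6)


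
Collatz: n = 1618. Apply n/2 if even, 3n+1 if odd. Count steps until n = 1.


1618 → 809 → 2428 → 1214 → 607 → 1822 → 911 → 2734 → 1367 → 4102 → 2051 → 6154 → 3077 → 9232 → 4616 → 2308 → 1154 → 577 → 1732 → 866 → 433 → 1300 → 650 → 325 → 976 → 488 → 244 → 122 → 61 → 184 → 92 → 46 → 23 → 70 → 35 → 106 → 53 → 160 → 80 → 40 → 20 → 10 → 5 → 16 → 8 → 4 → 2 → 1
Total steps = 47

47 steps


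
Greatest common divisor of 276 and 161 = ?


276 = 1 * 161 + 115
161 = 1 * 115 + 46
115 = 2 * 46 + 23
46 = 2 * 23 + 0
GCD = 23


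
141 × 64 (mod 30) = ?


141 × 64 = 9024
9024 mod 30 = 24


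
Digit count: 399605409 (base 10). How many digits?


399605409 has 9 digits in base 10
floor(log10(399605409)) + 1 = floor(8.6016) + 1 = 9

9 digits (base 10)


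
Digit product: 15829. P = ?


1 × 5 × 8 × 2 × 9 = 720


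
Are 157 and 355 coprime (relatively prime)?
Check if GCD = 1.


Euclidean algorithm:
355 = 2 * 157 + 41
157 = 3 * 41 + 34
41 = 1 * 34 + 7
34 = 4 * 7 + 6
7 = 1 * 6 + 1
6 = 6 * 1 + 0
GCD(157, 355) = 1

Yes, coprime (GCD = 1)
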